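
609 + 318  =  927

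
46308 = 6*7718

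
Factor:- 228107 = - 11^1*89^1*233^1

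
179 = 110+69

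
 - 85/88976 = - 1+88891/88976= - 0.00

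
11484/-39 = - 295+7/13 = -294.46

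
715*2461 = 1759615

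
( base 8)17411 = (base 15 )254a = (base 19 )1303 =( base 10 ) 7945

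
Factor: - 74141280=-2^5*3^2 * 5^1*51487^1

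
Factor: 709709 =7^1*11^1*13^1 * 709^1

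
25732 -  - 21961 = 47693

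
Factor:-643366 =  - 2^1*43^1 *7481^1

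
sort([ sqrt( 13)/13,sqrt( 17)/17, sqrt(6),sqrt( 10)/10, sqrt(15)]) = [sqrt(17)/17, sqrt( 13 ) /13, sqrt(10)/10, sqrt(6), sqrt( 15) ] 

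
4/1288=1/322  =  0.00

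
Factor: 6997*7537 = 52736389 = 6997^1*7537^1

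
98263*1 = 98263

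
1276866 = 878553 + 398313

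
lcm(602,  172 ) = 1204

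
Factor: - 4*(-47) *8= 1504= 2^5*47^1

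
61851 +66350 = 128201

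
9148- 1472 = 7676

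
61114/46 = 1328 + 13/23= 1328.57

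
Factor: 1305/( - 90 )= - 2^ ( - 1 )*29^1  =  - 29/2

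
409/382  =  1 + 27/382 = 1.07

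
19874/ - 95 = -1046/5 = - 209.20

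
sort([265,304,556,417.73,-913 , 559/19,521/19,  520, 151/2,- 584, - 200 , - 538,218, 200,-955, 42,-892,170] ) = [ -955,-913, - 892,  -  584,-538,-200,521/19,559/19,42, 151/2,170,200, 218,265,304 , 417.73,520,556] 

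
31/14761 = 31/14761= 0.00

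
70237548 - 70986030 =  - 748482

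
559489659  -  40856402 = 518633257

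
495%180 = 135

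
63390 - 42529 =20861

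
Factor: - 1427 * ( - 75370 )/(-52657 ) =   -  107552990/52657 = - 2^1*5^1*11^ (-1)*1427^1*4787^( - 1)*7537^1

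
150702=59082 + 91620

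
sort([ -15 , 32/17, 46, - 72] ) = [ - 72,  -  15 , 32/17,  46]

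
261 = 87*3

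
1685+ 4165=5850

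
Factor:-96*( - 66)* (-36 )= - 2^8 * 3^4*11^1 =-228096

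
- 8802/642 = -1467/107   =  - 13.71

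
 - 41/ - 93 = 41/93=0.44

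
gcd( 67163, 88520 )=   1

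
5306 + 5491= 10797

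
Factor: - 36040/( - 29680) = 17/14 = 2^( - 1)*7^(  -  1)*17^1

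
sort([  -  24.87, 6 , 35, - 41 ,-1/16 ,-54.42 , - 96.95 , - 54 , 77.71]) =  [ - 96.95, - 54.42,-54, - 41,  -  24.87, - 1/16, 6,35,77.71] 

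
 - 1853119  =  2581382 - 4434501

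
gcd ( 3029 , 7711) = 1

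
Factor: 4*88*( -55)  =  - 2^5*5^1*11^2 = - 19360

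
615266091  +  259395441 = 874661532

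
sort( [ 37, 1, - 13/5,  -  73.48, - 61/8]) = [  -  73.48, - 61/8, - 13/5, 1,37]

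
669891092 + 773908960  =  1443800052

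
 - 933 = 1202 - 2135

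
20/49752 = 5/12438 = 0.00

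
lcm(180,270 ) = 540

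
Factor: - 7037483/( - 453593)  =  7^ ( - 2) * 211^1 * 9257^( - 1)*33353^1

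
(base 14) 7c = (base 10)110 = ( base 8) 156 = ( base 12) 92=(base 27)42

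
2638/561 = 4 + 394/561 = 4.70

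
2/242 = 1/121 = 0.01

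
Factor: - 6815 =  - 5^1*29^1*47^1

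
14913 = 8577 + 6336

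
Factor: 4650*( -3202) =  - 14889300 = -2^2*3^1*5^2*31^1 * 1601^1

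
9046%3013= 7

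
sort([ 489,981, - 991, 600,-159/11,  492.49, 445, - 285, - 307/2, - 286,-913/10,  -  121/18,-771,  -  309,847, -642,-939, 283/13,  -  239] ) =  [  -  991, - 939,- 771, - 642,  -  309, - 286 , - 285, - 239, - 307/2, - 913/10, -159/11,-121/18,283/13, 445 , 489  ,  492.49,600,847,981]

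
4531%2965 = 1566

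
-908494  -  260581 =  - 1169075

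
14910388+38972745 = 53883133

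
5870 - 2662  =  3208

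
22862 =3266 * 7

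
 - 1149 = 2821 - 3970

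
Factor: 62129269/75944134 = 2^( - 1)*7^( - 1 )*17^( - 1) * 197^1*  315377^1*319093^(  -  1) 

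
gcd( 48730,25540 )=10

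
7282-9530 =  - 2248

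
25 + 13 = 38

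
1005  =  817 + 188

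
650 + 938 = 1588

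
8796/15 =586 + 2/5 = 586.40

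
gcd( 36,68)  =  4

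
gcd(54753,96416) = 1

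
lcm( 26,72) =936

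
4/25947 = 4/25947 = 0.00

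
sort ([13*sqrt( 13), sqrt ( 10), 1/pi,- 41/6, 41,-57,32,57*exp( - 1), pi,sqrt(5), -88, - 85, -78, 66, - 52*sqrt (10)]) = [ - 52*sqrt( 10 ), - 88,  -  85, - 78,  -  57, - 41/6, 1/pi, sqrt( 5), pi, sqrt( 10 ), 57 * exp(  -  1),32 , 41, 13 * sqrt(13), 66 ] 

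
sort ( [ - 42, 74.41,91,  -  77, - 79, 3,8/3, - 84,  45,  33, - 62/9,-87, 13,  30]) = [ - 87, - 84,-79, - 77,-42, - 62/9, 8/3,  3, 13,  30, 33,  45,74.41  ,  91]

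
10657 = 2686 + 7971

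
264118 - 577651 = - 313533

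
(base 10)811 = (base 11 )678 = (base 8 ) 1453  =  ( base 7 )2236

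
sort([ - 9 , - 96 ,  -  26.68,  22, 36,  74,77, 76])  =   [  -  96, - 26.68, - 9,22,36,74,76,77]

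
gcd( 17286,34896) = 6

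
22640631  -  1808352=20832279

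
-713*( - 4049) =2886937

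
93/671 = 93/671 = 0.14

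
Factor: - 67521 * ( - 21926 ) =2^1*3^1*19^1 *71^1 * 317^1*577^1  =  1480465446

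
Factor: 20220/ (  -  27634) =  - 30/41 = - 2^1*3^1*5^1*41^( - 1 )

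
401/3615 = 401/3615 = 0.11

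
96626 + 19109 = 115735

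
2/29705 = 2/29705=0.00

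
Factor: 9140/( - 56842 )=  - 4570/28421 = - 2^1* 5^1*97^( - 1) * 293^( - 1 )*457^1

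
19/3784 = 19/3784 = 0.01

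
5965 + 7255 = 13220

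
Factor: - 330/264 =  - 5/4 = - 2^( - 2)  *5^1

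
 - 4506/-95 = 4506/95=47.43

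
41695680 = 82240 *507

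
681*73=49713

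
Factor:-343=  - 7^3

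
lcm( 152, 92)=3496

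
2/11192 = 1/5596 = 0.00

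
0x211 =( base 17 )1E2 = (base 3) 201121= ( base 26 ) k9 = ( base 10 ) 529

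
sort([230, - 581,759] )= [-581,230,759 ] 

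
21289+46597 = 67886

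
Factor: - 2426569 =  - 23^1 *105503^1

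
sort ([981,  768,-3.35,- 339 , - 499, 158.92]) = [ - 499, - 339, - 3.35, 158.92, 768,981] 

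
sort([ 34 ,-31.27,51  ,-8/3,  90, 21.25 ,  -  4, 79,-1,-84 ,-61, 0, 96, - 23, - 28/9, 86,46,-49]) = [ - 84,-61,-49, - 31.27 , -23, - 4 , - 28/9,-8/3,-1,0,21.25, 34  ,  46,51,79, 86,90,96]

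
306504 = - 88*( - 3483)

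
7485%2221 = 822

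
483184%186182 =110820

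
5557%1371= 73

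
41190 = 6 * 6865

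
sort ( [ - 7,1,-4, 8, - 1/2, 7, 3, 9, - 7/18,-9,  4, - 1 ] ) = [ -9,-7, - 4, - 1, - 1/2 , - 7/18, 1, 3, 4,7,8,9] 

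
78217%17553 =8005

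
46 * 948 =43608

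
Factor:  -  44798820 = - 2^2*3^1*5^1*11^1*103^1*659^1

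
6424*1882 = 12089968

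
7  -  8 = - 1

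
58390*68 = 3970520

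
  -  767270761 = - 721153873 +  - 46116888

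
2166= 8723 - 6557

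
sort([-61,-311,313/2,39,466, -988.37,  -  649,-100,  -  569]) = [ - 988.37, - 649,-569, - 311, - 100,-61,39,313/2, 466 ]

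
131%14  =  5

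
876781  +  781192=1657973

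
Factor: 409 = 409^1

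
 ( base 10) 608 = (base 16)260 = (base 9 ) 745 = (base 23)13A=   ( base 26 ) na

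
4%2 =0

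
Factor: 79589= 79589^1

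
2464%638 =550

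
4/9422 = 2/4711  =  0.00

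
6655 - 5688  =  967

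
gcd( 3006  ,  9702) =18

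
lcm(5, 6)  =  30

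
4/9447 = 4/9447 =0.00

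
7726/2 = 3863 = 3863.00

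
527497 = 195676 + 331821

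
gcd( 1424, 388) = 4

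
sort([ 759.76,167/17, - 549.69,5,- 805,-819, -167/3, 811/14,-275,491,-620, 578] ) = [-819, - 805, - 620, - 549.69,  -  275, - 167/3,5, 167/17,811/14,491,578,759.76]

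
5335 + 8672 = 14007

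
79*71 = 5609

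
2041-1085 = 956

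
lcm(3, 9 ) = 9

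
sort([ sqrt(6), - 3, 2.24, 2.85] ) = [ - 3, 2.24, sqrt(6 ),  2.85]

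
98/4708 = 49/2354 = 0.02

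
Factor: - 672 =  - 2^5*3^1*7^1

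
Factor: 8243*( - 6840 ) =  - 56382120=- 2^3*3^2*  5^1*  19^1 * 8243^1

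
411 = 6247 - 5836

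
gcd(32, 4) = 4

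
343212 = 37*9276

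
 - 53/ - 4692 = 53/4692 = 0.01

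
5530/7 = 790=790.00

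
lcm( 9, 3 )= 9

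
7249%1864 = 1657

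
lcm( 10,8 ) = 40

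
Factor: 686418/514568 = 2^( -2)*3^1*131^( - 1)*233^1 =699/524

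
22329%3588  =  801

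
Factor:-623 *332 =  - 2^2 *7^1*83^1 * 89^1 = - 206836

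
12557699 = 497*25267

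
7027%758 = 205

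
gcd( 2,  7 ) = 1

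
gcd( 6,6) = 6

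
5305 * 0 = 0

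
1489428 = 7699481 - 6210053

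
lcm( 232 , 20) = 1160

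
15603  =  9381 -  - 6222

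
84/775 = 84/775 = 0.11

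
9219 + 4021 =13240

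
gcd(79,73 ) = 1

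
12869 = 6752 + 6117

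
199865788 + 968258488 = 1168124276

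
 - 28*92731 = -2596468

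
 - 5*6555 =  - 32775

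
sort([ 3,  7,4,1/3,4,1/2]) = [ 1/3,1/2, 3, 4,4,7 ]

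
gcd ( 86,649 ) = 1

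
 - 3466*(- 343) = 1188838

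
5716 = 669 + 5047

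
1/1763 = 1/1763 = 0.00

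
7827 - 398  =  7429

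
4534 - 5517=-983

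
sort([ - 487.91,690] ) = [ - 487.91, 690]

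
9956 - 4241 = 5715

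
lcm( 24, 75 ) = 600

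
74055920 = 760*97442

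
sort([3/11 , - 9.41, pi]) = [ - 9.41, 3/11, pi]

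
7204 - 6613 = 591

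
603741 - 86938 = 516803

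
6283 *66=414678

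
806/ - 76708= - 403/38354=- 0.01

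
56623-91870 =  - 35247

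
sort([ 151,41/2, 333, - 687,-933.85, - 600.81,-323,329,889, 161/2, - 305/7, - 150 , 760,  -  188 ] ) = [ - 933.85,-687, - 600.81,-323,-188,-150,-305/7,41/2,161/2,151 , 329,  333,760,889] 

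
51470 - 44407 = 7063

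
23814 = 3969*6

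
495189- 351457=143732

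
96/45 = 2 + 2/15 = 2.13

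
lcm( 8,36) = 72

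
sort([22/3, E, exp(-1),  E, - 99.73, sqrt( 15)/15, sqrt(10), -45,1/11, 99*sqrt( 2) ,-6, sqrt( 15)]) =[ - 99.73, - 45,-6,1/11, sqrt( 15)/15, exp( - 1 ), E, E, sqrt(10), sqrt(15),22/3, 99*sqrt( 2)]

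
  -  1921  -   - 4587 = 2666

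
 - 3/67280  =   - 3/67280 =- 0.00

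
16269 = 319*51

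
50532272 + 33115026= 83647298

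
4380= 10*438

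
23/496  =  23/496= 0.05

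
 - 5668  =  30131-35799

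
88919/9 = 88919/9 = 9879.89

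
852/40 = 21 + 3/10 = 21.30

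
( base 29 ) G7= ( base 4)13113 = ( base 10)471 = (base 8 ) 727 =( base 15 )216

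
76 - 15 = 61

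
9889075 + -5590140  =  4298935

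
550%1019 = 550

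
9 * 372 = 3348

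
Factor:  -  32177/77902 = -2^( - 1)*11^( - 1 )*23^1*1399^1*3541^(-1 )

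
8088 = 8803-715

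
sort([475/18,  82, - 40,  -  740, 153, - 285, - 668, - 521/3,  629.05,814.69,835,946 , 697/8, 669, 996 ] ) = [  -  740, - 668, - 285, - 521/3, - 40,475/18, 82,697/8,153,629.05,669, 814.69, 835,946,996] 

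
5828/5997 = 5828/5997=   0.97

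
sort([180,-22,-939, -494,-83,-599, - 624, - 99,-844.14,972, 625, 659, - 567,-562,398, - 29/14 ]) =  [-939,-844.14, - 624,-599,-567,- 562, - 494,  -  99,-83,-22,  -  29/14, 180,398, 625 , 659 , 972]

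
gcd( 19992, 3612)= 84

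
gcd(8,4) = 4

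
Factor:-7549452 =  - 2^2*3^2 * 209707^1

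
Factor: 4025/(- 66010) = - 5/82 = - 2^ ( - 1 )*5^1*41^( - 1 )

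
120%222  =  120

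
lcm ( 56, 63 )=504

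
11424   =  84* 136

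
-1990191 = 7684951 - 9675142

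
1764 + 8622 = 10386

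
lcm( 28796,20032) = 460736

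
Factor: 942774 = 2^1*3^1 * 7^1 * 22447^1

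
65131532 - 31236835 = 33894697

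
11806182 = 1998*5909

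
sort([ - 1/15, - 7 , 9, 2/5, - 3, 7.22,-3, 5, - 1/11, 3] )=[ - 7, - 3, - 3, - 1/11, - 1/15, 2/5,3,5,7.22, 9]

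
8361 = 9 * 929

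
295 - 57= 238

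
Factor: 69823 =13^1*41^1*131^1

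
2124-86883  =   - 84759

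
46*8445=388470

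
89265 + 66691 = 155956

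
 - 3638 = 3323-6961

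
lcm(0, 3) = 0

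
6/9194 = 3/4597 = 0.00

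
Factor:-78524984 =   -  2^3*31^1*316633^1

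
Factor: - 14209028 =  - 2^2*89^1*167^1*239^1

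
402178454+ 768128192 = 1170306646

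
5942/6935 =5942/6935 = 0.86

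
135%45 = 0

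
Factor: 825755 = 5^1*7^1 * 23593^1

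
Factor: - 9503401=  -  19^1*500179^1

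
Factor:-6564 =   -  2^2*3^1 * 547^1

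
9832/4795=2 + 242/4795 =2.05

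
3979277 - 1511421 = 2467856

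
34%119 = 34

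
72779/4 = 72779/4 = 18194.75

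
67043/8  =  8380 + 3/8 = 8380.38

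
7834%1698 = 1042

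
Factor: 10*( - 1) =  - 10 =- 2^1*5^1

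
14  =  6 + 8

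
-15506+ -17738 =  -33244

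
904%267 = 103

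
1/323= 1/323=0.00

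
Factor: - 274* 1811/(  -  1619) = 2^1*137^1 * 1619^(- 1) * 1811^1 = 496214/1619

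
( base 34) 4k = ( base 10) 156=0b10011100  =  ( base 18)8c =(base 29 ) 5b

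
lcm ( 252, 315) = 1260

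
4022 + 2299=6321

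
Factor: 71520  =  2^5 * 3^1*5^1*149^1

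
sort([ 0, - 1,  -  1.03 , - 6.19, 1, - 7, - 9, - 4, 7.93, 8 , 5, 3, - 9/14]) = [ - 9 ,-7 , - 6.19, - 4, - 1.03, -1, -9/14, 0 , 1, 3, 5, 7.93 , 8] 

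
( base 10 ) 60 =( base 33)1R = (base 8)74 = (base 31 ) 1t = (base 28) 24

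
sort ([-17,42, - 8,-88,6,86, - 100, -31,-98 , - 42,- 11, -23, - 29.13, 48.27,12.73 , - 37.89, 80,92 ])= [ - 100, - 98, - 88, - 42, - 37.89, - 31, -29.13,-23, - 17, - 11, -8, 6, 12.73, 42, 48.27, 80,86,92 ] 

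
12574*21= 264054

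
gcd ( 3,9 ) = 3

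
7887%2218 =1233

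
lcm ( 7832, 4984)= 54824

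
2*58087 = 116174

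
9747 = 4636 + 5111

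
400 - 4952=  - 4552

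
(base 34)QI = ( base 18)2E2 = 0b1110000110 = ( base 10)902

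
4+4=8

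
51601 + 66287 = 117888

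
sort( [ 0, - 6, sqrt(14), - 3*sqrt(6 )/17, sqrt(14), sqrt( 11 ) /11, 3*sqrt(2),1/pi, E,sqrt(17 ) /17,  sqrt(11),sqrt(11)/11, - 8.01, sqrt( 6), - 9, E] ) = [ - 9, - 8.01, - 6, - 3*sqrt(6)/17, 0 , sqrt( 17)/17,sqrt( 11) /11,sqrt( 11)/11, 1/pi,sqrt(6), E, E, sqrt(11), sqrt(14), sqrt(14), 3*sqrt( 2 )]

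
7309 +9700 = 17009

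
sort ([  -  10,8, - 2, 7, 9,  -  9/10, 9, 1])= [ - 10, - 2, - 9/10, 1 , 7, 8,9,  9]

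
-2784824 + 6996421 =4211597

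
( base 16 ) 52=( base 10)82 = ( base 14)5c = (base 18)4A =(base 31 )2k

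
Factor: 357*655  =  233835= 3^1*5^1 *7^1*17^1*131^1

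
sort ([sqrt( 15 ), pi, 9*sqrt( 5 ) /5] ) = [ pi, sqrt( 15 ), 9*sqrt( 5 )/5 ]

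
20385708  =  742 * 27474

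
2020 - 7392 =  - 5372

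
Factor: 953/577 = 577^( - 1 )*953^1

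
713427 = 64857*11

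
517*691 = 357247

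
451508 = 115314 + 336194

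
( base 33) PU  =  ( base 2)1101010111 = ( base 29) 10e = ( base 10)855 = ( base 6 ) 3543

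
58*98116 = 5690728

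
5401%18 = 1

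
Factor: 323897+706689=1030586 = 2^1*515293^1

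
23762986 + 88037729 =111800715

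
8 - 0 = 8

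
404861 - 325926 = 78935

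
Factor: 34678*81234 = 2817032652 = 2^2 *3^2 * 7^1*2477^1*4513^1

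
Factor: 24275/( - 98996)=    - 2^( - 2) *5^2*971^1 * 24749^( - 1 )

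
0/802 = 0   =  0.00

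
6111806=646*9461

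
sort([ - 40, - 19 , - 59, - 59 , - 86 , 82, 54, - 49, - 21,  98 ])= [ - 86 , - 59 , - 59,  -  49, - 40,  -  21 ,-19, 54, 82,98] 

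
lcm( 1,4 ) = 4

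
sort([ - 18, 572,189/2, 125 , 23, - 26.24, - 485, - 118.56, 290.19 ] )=[ - 485, -118.56, - 26.24  , - 18,23, 189/2,125, 290.19, 572]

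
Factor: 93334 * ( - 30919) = -2^1*7^2*23^1*631^1* 2029^1 = - 2885793946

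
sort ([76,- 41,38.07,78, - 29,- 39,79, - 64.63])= [-64.63,- 41, - 39,- 29,38.07,76,78,79 ] 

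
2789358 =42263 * 66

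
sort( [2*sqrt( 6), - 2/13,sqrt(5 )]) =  [- 2/13, sqrt(5 ), 2*sqrt( 6)]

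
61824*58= 3585792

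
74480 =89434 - 14954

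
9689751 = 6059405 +3630346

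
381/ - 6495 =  - 127/2165 = - 0.06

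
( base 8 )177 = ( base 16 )7F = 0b1111111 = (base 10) 127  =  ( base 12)A7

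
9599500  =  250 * 38398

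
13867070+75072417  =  88939487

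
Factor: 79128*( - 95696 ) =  - 2^7*3^2*7^1 * 157^1*5981^1=   -7572233088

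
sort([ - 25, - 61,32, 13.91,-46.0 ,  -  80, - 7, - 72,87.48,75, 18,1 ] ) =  [ - 80,- 72,-61,-46.0,-25, - 7,  1,13.91,18,32, 75,  87.48 ]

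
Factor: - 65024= -2^9*127^1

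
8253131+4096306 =12349437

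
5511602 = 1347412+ 4164190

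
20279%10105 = 69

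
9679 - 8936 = 743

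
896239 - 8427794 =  -7531555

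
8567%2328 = 1583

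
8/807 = 8/807= 0.01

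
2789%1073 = 643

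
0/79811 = 0 = 0.00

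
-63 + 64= 1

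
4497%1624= 1249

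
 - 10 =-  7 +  - 3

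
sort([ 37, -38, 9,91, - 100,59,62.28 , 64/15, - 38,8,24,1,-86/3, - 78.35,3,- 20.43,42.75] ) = [ - 100, - 78.35, - 38, - 38, - 86/3, - 20.43,1,3, 64/15,8,9,24, 37, 42.75,59, 62.28 , 91 ] 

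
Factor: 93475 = 5^2*3739^1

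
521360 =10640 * 49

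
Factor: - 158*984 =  - 155472 = - 2^4*3^1 * 41^1*79^1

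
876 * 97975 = 85826100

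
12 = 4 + 8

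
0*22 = 0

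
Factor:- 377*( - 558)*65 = 13673790=2^1*3^2*5^1*13^2*29^1*31^1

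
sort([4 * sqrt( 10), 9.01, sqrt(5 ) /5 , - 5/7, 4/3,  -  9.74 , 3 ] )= [-9.74, - 5/7, sqrt( 5)/5,4/3,3 , 9.01 , 4*sqrt(10 ) ]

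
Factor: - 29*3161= -29^2*109^1 = - 91669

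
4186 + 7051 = 11237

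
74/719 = 74/719=0.10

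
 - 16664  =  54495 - 71159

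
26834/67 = 400 + 34/67  =  400.51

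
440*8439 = 3713160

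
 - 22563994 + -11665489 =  - 34229483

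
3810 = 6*635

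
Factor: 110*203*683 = 2^1 * 5^1*7^1*11^1*29^1*683^1 = 15251390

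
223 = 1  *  223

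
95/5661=95/5661= 0.02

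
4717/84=56 + 13/84 = 56.15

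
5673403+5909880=11583283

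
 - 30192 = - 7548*4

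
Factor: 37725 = 3^1 * 5^2*503^1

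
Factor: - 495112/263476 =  - 622/331 =-2^1*311^1*331^ ( - 1)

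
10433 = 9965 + 468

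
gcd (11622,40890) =6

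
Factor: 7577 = 7577^1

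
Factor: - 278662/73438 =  - 277/73 = - 73^( -1)*277^1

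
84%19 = 8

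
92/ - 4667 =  - 92/4667 = -0.02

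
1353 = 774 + 579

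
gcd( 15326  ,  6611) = 1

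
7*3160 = 22120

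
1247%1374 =1247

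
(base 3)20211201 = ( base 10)4987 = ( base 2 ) 1001101111011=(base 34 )4AN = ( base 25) 7oc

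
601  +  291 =892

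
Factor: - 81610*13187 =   -  1076191070 = - 2^1 *5^1*8161^1 * 13187^1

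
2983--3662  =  6645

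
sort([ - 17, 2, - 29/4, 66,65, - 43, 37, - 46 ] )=[ - 46, - 43, - 17,-29/4, 2, 37,65, 66 ]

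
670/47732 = 335/23866 = 0.01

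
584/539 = 1+ 45/539 = 1.08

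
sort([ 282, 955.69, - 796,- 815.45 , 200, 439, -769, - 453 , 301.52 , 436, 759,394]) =[ - 815.45, - 796,-769,-453,200,282,301.52, 394,436, 439,759,955.69]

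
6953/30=6953/30 = 231.77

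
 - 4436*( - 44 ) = 195184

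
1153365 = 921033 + 232332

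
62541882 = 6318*9899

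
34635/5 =6927= 6927.00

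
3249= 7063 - 3814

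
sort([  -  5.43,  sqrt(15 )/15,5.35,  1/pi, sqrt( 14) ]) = [ - 5.43, sqrt( 15)/15,1/pi,  sqrt(14), 5.35]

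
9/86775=3/28925 =0.00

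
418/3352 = 209/1676 = 0.12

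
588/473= 588/473 =1.24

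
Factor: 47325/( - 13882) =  - 2^( - 1 )*3^1*5^2*11^( - 1) = - 75/22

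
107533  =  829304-721771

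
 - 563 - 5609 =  - 6172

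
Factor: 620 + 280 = 2^2*3^2*5^2 = 900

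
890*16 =14240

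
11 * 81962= 901582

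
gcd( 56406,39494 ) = 14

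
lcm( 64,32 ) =64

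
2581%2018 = 563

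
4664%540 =344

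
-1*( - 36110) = 36110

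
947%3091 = 947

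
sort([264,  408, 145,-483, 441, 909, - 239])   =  [ - 483,  -  239,145,264,408,441,  909] 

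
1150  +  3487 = 4637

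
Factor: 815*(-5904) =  - 4811760 = -2^4*3^2*5^1*41^1*163^1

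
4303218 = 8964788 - 4661570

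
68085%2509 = 342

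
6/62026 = 3/31013=0.00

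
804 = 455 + 349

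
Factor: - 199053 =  - 3^2*17^1*1301^1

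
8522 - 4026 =4496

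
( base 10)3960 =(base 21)8kc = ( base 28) 51c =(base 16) f78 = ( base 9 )5380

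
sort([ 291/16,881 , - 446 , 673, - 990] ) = [ - 990, -446, 291/16,673, 881]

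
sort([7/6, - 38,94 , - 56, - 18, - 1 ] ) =[ - 56 , -38,  -  18, - 1, 7/6,94 ]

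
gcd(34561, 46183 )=1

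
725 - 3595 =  - 2870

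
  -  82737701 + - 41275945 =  - 124013646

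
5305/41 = 5305/41 = 129.39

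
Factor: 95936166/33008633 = 2^1*3^2*7^( - 1)*4715519^( - 1)*5329787^1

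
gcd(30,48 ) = 6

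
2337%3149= 2337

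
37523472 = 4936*7602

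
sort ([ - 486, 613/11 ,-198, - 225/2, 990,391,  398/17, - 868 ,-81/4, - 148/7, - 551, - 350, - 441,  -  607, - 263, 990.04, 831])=[ - 868, - 607, - 551, - 486,-441, - 350, - 263, -198, - 225/2 , - 148/7, - 81/4,398/17,613/11, 391,831 , 990,  990.04]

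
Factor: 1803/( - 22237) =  - 3/37 = - 3^1*37^(-1) 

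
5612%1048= 372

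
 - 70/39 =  - 2 + 8/39  =  -1.79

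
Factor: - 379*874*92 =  - 2^3*19^1*23^2*379^1= - 30474632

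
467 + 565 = 1032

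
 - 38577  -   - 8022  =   - 30555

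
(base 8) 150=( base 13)80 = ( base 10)104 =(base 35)2y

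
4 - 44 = - 40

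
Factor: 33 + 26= 59 = 59^1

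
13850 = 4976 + 8874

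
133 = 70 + 63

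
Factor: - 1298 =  - 2^1*11^1*59^1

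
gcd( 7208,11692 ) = 4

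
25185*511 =12869535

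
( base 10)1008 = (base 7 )2640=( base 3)1101100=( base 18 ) 320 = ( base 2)1111110000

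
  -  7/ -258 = 7/258  =  0.03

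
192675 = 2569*75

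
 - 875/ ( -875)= 1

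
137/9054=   137/9054 = 0.02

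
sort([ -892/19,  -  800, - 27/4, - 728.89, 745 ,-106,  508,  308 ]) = [ - 800, - 728.89,-106, - 892/19, - 27/4,  308, 508 , 745 ] 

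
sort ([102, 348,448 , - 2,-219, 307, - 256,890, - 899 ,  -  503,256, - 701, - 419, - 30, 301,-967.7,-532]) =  [ - 967.7 , - 899, - 701 , - 532,-503, - 419,-256,-219, - 30, - 2,102,256, 301,307,348, 448,890]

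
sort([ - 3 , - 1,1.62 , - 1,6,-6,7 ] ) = [ - 6 , - 3, - 1, - 1,1.62,  6,7]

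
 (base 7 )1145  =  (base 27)FK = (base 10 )425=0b110101001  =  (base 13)269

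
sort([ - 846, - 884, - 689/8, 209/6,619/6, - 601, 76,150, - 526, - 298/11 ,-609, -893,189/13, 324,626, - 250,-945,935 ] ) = [-945,  -  893, - 884,-846, - 609, - 601,-526, - 250,-689/8, - 298/11,189/13,209/6,  76, 619/6,150, 324, 626,935]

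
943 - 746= 197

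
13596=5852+7744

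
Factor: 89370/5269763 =2^1*3^3*5^1*331^1*419^ ( - 1)*12577^ (-1 )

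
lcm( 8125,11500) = 747500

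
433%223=210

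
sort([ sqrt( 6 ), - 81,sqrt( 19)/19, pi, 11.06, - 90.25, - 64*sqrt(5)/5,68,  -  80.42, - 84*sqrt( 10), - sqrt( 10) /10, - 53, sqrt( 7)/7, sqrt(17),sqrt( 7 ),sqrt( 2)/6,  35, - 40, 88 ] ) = [ -84 * sqrt(10), - 90.25, - 81,-80.42, - 53, - 40, - 64*sqrt ( 5)/5, - sqrt( 10)/10, sqrt( 19) /19, sqrt ( 2 ) /6,  sqrt(7)/7,sqrt( 6), sqrt( 7 ), pi, sqrt( 17), 11.06, 35, 68,88]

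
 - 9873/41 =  - 9873/41 = - 240.80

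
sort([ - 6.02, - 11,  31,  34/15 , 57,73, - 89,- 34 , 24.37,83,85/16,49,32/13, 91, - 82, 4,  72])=[ - 89, - 82 , - 34, - 11, - 6.02,  34/15,32/13,  4,85/16, 24.37,  31,49,57,72,73,83, 91 ] 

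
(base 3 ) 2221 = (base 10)79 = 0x4f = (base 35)29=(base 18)47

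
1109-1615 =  - 506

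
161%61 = 39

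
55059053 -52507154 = 2551899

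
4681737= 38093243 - 33411506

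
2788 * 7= 19516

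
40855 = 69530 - 28675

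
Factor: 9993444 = 2^2*3^1 * 832787^1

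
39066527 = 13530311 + 25536216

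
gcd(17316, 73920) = 12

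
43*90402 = 3887286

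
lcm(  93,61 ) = 5673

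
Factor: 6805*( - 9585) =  - 65225925 = -3^3*5^2*71^1*1361^1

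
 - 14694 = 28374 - 43068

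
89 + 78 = 167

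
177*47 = 8319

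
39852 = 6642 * 6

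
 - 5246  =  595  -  5841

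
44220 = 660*67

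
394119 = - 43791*(  -  9) 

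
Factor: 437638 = 2^1 *218819^1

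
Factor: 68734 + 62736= 2^1*5^1*13147^1  =  131470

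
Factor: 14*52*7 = 2^3*7^2*13^1 = 5096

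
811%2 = 1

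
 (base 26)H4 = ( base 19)149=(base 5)3241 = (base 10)446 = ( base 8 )676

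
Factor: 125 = 5^3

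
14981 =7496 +7485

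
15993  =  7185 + 8808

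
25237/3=25237/3 = 8412.33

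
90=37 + 53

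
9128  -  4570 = 4558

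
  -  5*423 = -2115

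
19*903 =17157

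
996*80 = 79680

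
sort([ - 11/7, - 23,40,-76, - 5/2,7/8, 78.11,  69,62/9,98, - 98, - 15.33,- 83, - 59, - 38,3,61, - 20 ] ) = [ - 98, - 83,- 76,-59, -38,-23, - 20, - 15.33, - 5/2, - 11/7, 7/8,3,62/9,40,61,69,78.11, 98]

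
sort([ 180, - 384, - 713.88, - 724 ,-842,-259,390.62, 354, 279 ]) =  [ - 842,- 724, - 713.88,-384, -259,  180, 279, 354, 390.62]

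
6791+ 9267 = 16058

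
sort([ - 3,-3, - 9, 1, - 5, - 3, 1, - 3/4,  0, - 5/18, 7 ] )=[-9, - 5, - 3,-3, - 3,-3/4, - 5/18 , 0, 1,1,7]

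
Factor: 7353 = 3^2*19^1*43^1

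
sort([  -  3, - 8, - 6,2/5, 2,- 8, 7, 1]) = [ - 8, - 8, - 6, - 3, 2/5, 1,2,  7] 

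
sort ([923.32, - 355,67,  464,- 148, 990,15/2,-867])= [ - 867, - 355,- 148, 15/2,  67,  464,923.32 , 990]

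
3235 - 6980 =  - 3745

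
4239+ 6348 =10587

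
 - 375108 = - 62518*6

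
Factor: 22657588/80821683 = 2^2*3^ ( - 2)*5664397^1 * 8980187^ (  -  1)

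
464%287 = 177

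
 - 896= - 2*448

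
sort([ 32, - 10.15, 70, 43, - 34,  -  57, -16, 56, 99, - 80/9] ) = [ -57, - 34, - 16, - 10.15,- 80/9, 32,43 , 56,70,99 ]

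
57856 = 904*64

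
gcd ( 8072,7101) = 1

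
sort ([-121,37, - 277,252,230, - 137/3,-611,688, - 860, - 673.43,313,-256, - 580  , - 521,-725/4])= [ - 860,-673.43,-611,-580, - 521, - 277, - 256, - 725/4, - 121,- 137/3,37,230,252,  313,  688 ]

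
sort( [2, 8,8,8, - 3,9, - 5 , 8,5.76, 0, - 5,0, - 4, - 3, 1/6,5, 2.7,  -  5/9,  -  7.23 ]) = [ - 7.23, - 5, - 5, - 4, - 3, - 3, - 5/9,0,0, 1/6,2,2.7,5,5.76,  8, 8,8,8, 9] 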